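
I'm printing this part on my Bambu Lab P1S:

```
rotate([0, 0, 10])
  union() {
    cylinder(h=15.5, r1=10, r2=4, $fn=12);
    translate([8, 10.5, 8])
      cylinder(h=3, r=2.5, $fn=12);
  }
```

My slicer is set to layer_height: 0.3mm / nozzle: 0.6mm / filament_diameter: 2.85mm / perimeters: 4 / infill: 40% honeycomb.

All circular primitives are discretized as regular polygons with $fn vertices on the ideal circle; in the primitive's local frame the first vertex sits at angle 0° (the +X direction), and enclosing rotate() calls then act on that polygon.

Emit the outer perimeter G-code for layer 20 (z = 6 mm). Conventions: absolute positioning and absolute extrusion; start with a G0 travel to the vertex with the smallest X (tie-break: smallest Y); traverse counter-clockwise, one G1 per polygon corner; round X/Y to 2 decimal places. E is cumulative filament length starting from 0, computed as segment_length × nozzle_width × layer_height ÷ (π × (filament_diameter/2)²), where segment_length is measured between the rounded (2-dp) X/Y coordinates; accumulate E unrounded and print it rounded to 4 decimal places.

At z = 6 mm: the cone contributes a regular 12-gon of circumradius 7.677 (interpolated between r1=10 and r2=4 at t=0.387); the cylinder at (8, 10.5) is absent (z outside [8, 11]); Taking the union: only the cone is present, so the union is just that shape — 1 connected region; (rotated 10° about Z; rotation is an isometry so areas/perimeters/island counts are preserved). The outline is a single polygon with 12 vertices. Extrusion per mm of travel: 0.6 × 0.3 / (π × 1.425²) = 0.028216. Accumulating E over each segment gives final E = 1.3451.

G0 X-7.56 Y-1.33 Z6.00
G1 X-5.88 Y-4.93 E0.1121
G1 X-2.63 Y-7.21 E0.2241
G1 X1.33 Y-7.56 E0.3363
G1 X4.93 Y-5.88 E0.4484
G1 X7.21 Y-2.63 E0.5604
G1 X7.56 Y1.33 E0.6726
G1 X5.88 Y4.93 E0.7847
G1 X2.63 Y7.21 E0.8967
G1 X-1.33 Y7.56 E1.0088
G1 X-4.93 Y5.88 E1.1209
G1 X-7.21 Y2.63 E1.2330
G1 X-7.56 Y-1.33 E1.3451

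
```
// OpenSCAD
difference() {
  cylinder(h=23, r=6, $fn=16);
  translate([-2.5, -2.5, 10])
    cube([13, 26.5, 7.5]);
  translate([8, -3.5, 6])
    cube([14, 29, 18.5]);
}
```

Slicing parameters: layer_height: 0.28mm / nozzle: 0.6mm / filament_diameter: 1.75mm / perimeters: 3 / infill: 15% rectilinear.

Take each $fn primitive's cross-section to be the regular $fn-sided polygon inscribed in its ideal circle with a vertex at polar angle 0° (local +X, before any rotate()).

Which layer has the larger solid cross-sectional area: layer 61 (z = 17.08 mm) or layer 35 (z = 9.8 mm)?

layer 35 (z = 9.8 mm)

Layer 61 (z = 17.08): the r=6 cylinder gives a regular 16-gon of circumradius 6 (constant along its height) (area = (16/2)·6.000²·sin(360°/16) = 110.21 mm²); the 13×26.5 cube at (-2.5, -2.5) contributes its full rectangle (area 344.50 mm²); the cube at (8, -3.5) is present — its section is the full 14×29 rectangle (area 406.00 mm²); After the difference (first − rest): starting from the r=6 cylinder (110.21 mm²), the 13×26.5 cube at (-2.5, -2.5) partially overlaps it — only the 62.54 mm² overlap (of its 344.50 mm²) is removed, clipping the outline; the 14×29 cube at (8, -3.5) misses the remaining region (no effect) — area = 47.67 mm². So its area = 47.67 mm². Layer 35 (z = 9.8): the cylinder: section is a regular 16-gon, circumradius r=6 (area = (16/2)·6.000²·sin(360°/16) = 110.21 mm²); the cube at (-2.5, -2.5) is not intersected at this z (z outside [10, 17.5]); the 14×29 cube at (8, -3.5) contributes its full rectangle (area 406.00 mm²); After the difference (first − rest): starting from the r=6 cylinder (110.21 mm²), the 14×29 cube at (8, -3.5) misses the remaining region (no effect) — area = 110.21 mm². So its area = 110.21 mm². Layer 35 is larger (110.21 vs 47.67 mm²).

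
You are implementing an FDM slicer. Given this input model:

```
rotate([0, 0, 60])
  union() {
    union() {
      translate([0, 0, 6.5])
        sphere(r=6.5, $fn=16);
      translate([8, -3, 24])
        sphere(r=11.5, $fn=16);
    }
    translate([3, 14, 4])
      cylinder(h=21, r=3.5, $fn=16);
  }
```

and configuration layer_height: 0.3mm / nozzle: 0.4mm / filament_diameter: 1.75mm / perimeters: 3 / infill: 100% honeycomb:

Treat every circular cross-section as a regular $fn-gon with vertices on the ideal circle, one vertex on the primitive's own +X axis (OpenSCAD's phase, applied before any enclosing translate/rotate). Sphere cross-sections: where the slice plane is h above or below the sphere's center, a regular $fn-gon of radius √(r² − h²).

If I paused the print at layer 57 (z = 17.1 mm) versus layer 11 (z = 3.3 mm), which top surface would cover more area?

layer 57 (z = 17.1 mm)

Layer 57 (z = 17.1): the sphere does not reach this height (|z−center|=10.600 > r=6.5); the r=11.5 sphere at (8, -3) slices to a regular 16-gon of circumradius 9.200 (√(r²−h²) with h=6.9 from center) (area = (16/2)·9.200²·sin(360°/16) = 259.12 mm²); Combining (union): only the r=11.5 sphere at (8, -3) is present, so the union is just that shape — area = 259.12 mm²; the r=3.5 cylinder at (3, 14) contributes a regular 16-gon of circumradius 3.5 (area = (16/2)·3.500²·sin(360°/16) = 37.50 mm²); Combining (union): the 2 present regions are separate (no shared area or edge), so areas and boundary lengths simply add and each stays a separate island — area = 296.63 mm²; (rotated 60° about Z; rotation is an isometry so areas/perimeters/island counts are preserved). So its area = 296.63 mm². Layer 11 (z = 3.3): the r=6.5 sphere contributes a regular 16-gon of circumradius √(6.5²−3.2²) = 5.658 (area = (16/2)·5.658²·sin(360°/16) = 98.00 mm²); the sphere at (8, -3) does not reach this height (|z−center|=20.700 > r=11.5); Taking the union: only the r=6.5 sphere is present, so the union is just that shape — area = 98.00 mm²; the cylinder at (3, 14) is not intersected at this z (z outside [4, 25]); Combining (union): only that combined region is present, so the union is just that shape — area = 98.00 mm²; (rotated 60° about Z; rotation is an isometry so areas/perimeters/island counts are preserved). So its area = 98.00 mm². Layer 57 is larger (296.63 vs 98.00 mm²).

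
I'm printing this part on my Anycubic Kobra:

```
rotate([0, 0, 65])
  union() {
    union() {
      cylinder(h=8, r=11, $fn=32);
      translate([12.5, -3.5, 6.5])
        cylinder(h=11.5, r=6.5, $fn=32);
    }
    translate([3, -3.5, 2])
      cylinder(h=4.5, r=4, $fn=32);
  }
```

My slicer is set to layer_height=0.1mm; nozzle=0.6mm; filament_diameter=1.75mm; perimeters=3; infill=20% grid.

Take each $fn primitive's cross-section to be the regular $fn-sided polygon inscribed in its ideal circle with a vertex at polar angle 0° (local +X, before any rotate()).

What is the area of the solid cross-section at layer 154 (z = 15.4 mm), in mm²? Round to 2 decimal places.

131.88 mm²

At z = 15.4 mm: the cylinder is absent (z outside [0, 8]); the r=6.5 cylinder at (12.5, -3.5) gives a regular 32-gon of circumradius 6.5 (constant along its height) (area = (32/2)·6.500²·sin(360°/32) = 131.88 mm²); Combining (union): only the r=6.5 cylinder at (12.5, -3.5) is present, so the union is just that shape — area = 131.88 mm²; the cylinder at (3, -3.5) does not reach this height (z outside [2, 6.5]); Combining (union): only the result so far is present, so the union is just that shape — area = 131.88 mm²; (rotated 65° about Z; rotation is an isometry so areas/perimeters/island counts are preserved). Overall, the cross-section is a single solid region. Net area = 131.88 mm².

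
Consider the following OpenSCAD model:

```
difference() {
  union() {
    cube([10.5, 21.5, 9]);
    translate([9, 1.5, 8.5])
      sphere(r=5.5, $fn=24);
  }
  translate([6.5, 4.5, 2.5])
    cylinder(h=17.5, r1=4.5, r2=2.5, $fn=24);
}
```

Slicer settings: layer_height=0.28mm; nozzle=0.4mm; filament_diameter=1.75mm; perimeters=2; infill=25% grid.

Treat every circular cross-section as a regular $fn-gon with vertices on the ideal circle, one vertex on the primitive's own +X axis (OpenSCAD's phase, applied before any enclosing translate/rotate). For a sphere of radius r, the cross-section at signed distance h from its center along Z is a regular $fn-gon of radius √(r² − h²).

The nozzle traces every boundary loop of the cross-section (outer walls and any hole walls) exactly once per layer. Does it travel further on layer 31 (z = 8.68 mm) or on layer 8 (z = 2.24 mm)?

Layer 31 (z = 8.68): the cube is present — its section is the full 10.5×21.5 rectangle (perimeter 64.00 mm); the sphere at (9, 1.5): section is a regular 24-gon, circumradius = √(r²−h²) = √(5.5²−0.18²) = 5.497 (perimeter = 2·24·5.497·sin(180°/24) = 34.44 mm); Combining (union): the regions partially overlap (shared area 41.91 mm²), so the edge portions inside another operand are dropped and the merged outline is re-measured after clipping — boundary = 73.24 mm; the cone at (6.5, 4.5) contributes a regular 24-gon of circumradius 3.794 (interpolated between r1=4.5 and r2=2.5 at t=0.353) (perimeter = 2·24·3.794·sin(180°/24) = 23.77 mm); After the difference (first − rest): starting from that combined region, the cone at (6.5, 4.5) lies wholly inside it (removes its full 44.70 mm² and its 23.77 mm outline becomes a hole wall) — boundary (outer + 1 inner loop) = 97.01 mm. So its perimeter = 97.01 mm. Layer 8 (z = 2.24): the cube (footprint 10.5×21.5) is included at this height (perimeter 64.00 mm); the sphere at (9, 1.5) is absent (|z−center|=6.260 > r=5.5); Combining (union): only the 10.5×21.5 cube is present, so the union is just that shape — boundary = 64.00 mm; the cone at (6.5, 4.5) is absent (z outside [2.5, 20]); Taking the first minus the rest: none of the subtracted shapes is present at this height, so that combined region is unchanged — boundary = 64.00 mm. So its perimeter = 64.00 mm. Layer 31 is larger (97.01 vs 64.00 mm).

layer 31 (z = 8.68 mm)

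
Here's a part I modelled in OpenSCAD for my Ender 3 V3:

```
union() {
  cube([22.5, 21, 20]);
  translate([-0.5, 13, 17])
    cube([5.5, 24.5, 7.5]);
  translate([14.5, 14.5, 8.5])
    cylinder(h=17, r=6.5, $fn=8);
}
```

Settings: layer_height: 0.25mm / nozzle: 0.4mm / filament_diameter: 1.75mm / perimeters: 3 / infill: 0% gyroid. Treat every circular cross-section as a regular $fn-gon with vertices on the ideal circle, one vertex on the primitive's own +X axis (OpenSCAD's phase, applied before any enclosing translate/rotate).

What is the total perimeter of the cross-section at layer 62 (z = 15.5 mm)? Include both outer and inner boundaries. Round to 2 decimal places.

At z = 15.5 mm: the cube (footprint 22.5×21) is included at this height (perimeter 87.00 mm); the cube at (-0.5, 13) does not reach this height (z outside [17, 24.5]); the r=6.5 cylinder at (14.5, 14.5) contributes a regular 8-gon of circumradius 6.5 (perimeter = 2·8·6.500·sin(180°/8) = 39.80 mm); Taking the union: the r=6.5 cylinder at (14.5, 14.5) lies entirely inside the 22.5×21 cube, so the union is just the 22.5×21 cube — boundary = 87.00 mm. Overall, the cross-section is a single solid region. Total boundary length (outer) = 87.00 mm.

87.00 mm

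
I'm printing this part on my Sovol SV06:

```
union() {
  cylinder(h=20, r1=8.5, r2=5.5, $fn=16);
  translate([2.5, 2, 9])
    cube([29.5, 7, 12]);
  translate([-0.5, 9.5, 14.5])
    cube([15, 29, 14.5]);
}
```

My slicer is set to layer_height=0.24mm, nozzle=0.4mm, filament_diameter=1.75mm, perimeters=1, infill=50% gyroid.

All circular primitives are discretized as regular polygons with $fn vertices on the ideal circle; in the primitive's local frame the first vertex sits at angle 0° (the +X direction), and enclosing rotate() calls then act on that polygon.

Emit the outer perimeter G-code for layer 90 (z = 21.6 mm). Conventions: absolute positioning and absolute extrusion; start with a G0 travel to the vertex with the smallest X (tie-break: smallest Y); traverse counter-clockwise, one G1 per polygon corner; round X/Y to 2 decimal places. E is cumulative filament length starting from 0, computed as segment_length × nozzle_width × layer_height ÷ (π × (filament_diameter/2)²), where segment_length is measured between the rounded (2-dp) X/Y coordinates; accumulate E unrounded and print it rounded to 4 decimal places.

G0 X-0.50 Y9.50 Z21.60
G1 X14.50 Y9.50 E0.5987
G1 X14.50 Y38.50 E1.7561
G1 X-0.50 Y38.50 E2.3548
G1 X-0.50 Y9.50 E3.5123

At z = 21.6 mm: the cone is absent (z outside [0, 20]); the cube at (2.5, 2) does not reach this height (z outside [9, 21]); the cube at (-0.5, 9.5) is present — its section is the full 15×29 rectangle; Merging all regions: only the 15×29 cube at (-0.5, 9.5) is present, so the union is just that shape — 1 connected region. The outline is a single polygon with 4 vertices. Extrusion per mm of travel: 0.4 × 0.24 / (π × 0.875²) = 0.039912. Accumulating E over each segment gives final E = 3.5123.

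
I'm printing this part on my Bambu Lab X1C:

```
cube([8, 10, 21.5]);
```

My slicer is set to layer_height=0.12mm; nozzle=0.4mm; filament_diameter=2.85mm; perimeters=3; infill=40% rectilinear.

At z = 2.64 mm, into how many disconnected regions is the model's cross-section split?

At z = 2.64 mm: the 8×10 cube contributes its full rectangle. The result has 1 disconnected region.

1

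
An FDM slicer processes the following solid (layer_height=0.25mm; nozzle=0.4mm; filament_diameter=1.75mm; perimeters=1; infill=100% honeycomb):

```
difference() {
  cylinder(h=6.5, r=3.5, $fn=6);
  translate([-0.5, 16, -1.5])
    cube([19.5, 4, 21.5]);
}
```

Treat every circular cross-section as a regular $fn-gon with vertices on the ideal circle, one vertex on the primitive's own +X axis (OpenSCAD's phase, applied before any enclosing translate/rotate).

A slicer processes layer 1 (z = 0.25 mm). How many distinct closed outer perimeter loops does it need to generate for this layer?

At z = 0.25 mm: the r=3.5 cylinder contributes a regular 6-gon of circumradius 3.5; the cube at (-0.5, 16) (footprint 19.5×4) is included at this height; Subtracting the remaining from the first: starting from the r=3.5 cylinder, the 19.5×4 cube at (-0.5, 16) misses the remaining region (no effect) — 1 connected region. The result has 1 disconnected region.

1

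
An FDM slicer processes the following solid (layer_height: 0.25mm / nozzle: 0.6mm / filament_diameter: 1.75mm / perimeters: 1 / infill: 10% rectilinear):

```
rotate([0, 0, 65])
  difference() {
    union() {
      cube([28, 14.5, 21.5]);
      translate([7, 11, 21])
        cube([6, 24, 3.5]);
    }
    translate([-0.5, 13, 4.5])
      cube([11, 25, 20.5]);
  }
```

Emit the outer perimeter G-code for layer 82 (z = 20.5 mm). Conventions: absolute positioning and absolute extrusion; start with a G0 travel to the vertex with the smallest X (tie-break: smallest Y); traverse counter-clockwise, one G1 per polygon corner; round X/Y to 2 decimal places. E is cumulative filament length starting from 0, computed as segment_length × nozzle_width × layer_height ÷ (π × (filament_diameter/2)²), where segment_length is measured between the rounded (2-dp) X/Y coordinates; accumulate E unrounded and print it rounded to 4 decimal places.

G0 X-11.78 Y5.49 Z20.50
G1 X0.00 Y0.00 E0.8105
G1 X11.83 Y25.38 E2.5568
G1 X-1.31 Y31.50 E3.4607
G1 X-8.70 Y15.64 E4.5519
G1 X-7.34 Y15.01 E4.6454
G1 X-11.78 Y5.49 E5.3005

At z = 20.5 mm: the cube is present — its section is the full 28×14.5 rectangle; the cube at (7, 11) is absent (z outside [21, 24.5]); Merging all regions: only the 28×14.5 cube is present, so the union is just that shape — 1 connected region; the cube at (-0.5, 13) is present — its section is the full 11×25 rectangle; Subtracting the remaining from the first: starting from the result so far, the 11×25 cube at (-0.5, 13) partially overlaps it — only the 15.75 mm² overlap (of its 275.00 mm²) is removed, clipping the outline — 1 connected region; (whole slice rotated 65° about Z — lengths, areas and connectivity unchanged). The outline is a single polygon with 6 vertices. Extrusion per mm of travel: 0.6 × 0.25 / (π × 0.875²) = 0.062363. Accumulating E over each segment gives final E = 5.3005.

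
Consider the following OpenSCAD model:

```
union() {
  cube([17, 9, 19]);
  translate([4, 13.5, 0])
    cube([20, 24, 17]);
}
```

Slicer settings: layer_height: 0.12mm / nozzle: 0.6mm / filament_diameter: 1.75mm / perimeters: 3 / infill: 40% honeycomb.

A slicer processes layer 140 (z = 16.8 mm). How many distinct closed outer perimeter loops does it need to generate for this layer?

At z = 16.8 mm: the cube is present — its section is the full 17×9 rectangle; the cube at (4, 13.5) is present — its section is the full 20×24 rectangle; Taking the union: the 2 present regions are separate (no shared area or edge), so areas and boundary lengths simply add and each stays a separate island — 2 connected regions. The result has 2 disconnected regions.

2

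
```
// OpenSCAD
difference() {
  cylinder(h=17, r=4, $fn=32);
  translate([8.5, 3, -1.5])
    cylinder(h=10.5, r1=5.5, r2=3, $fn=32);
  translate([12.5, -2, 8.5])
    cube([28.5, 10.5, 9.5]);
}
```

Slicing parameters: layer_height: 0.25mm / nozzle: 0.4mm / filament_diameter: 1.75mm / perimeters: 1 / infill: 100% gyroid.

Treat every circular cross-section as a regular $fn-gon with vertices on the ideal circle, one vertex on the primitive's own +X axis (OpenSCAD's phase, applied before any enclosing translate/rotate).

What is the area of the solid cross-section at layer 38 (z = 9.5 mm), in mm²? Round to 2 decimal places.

49.94 mm²

At z = 9.5 mm: the r=4 cylinder contributes a regular 32-gon of circumradius 4 (area = (32/2)·4.000²·sin(360°/32) = 49.94 mm²); the cone at (8.5, 3) is absent (z outside [-1.5, 9]); the cube at (12.5, -2) is present — its section is the full 28.5×10.5 rectangle (area 299.25 mm²); After the difference (first − rest): starting from the r=4 cylinder (49.94 mm²), the 28.5×10.5 cube at (12.5, -2) misses the remaining region (no effect) — area = 49.94 mm². Overall, the cross-section is a single solid region. Net area = 49.94 mm².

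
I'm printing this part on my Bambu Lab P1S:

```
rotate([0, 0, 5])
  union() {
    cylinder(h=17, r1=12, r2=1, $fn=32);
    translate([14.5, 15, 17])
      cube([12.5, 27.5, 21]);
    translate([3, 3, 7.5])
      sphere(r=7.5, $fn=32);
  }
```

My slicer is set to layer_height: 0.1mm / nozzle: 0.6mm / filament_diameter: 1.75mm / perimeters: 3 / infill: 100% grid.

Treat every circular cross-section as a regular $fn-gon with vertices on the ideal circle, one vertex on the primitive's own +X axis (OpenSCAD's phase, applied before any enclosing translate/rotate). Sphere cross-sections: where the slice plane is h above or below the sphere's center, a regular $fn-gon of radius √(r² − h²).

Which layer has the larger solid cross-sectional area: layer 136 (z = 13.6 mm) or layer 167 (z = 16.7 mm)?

Layer 136 (z = 13.6): the cone (r1=12→r2=1) has section circumradius 3.200 here — a regular 32-gon (area = (32/2)·3.200²·sin(360°/32) = 31.96 mm²); the cube at (14.5, 15) does not reach this height (z outside [17, 38]); the sphere at (3, 3): section is a regular 32-gon, circumradius = √(r²−h²) = √(7.5²−6.1²) = 4.363 (area = (32/2)·4.363²·sin(360°/32) = 59.43 mm²); Combining (union): the regions partially overlap — summed areas 91.40 mm² minus the doubly-counted overlap 14.10 mm² gives 77.30 mm² — area = 77.30 mm²; (whole slice rotated 5° about Z — lengths, areas and connectivity unchanged). So its area = 77.30 mm². Layer 167 (z = 16.7): the cone: at t=0.982 of its height the radius interpolates to r₁+(r₂−r₁)t = 1.194, giving a regular 32-gon of that circumradius (area = (32/2)·1.194²·sin(360°/32) = 4.45 mm²); the cube at (14.5, 15) is absent (z outside [17, 38]); the sphere at (3, 3) is not intersected at this z (|z−center|=9.200 > r=7.5); Merging all regions: only the cone is present, so the union is just that shape — area = 4.45 mm²; (rotated 5° about Z; rotation is an isometry so areas/perimeters/island counts are preserved). So its area = 4.45 mm². Layer 136 is larger (77.30 vs 4.45 mm²).

layer 136 (z = 13.6 mm)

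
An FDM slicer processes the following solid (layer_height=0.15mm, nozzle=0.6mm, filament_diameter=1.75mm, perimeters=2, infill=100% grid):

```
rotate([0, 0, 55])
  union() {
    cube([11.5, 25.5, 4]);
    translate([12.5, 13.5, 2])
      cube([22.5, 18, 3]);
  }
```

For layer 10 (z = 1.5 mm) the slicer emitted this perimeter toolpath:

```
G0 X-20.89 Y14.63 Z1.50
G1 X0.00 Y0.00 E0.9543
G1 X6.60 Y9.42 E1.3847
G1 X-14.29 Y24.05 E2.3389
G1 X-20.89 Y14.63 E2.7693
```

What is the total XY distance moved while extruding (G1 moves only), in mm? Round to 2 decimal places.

Sum the Euclidean lengths of each G1 segment: total = 74.01 mm.

74.01 mm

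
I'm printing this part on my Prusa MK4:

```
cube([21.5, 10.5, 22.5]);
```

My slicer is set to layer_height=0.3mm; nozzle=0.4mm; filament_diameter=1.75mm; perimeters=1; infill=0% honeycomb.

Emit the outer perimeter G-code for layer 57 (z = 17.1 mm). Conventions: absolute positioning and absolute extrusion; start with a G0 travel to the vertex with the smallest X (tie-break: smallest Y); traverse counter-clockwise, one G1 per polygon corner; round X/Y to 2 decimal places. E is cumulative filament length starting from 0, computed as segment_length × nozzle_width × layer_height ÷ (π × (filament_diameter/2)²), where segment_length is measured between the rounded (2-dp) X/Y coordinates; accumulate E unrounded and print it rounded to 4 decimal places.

At z = 17.1 mm: the cube is present — its section is the full 21.5×10.5 rectangle. The outline is a single polygon with 4 vertices. Extrusion per mm of travel: 0.4 × 0.3 / (π × 0.875²) = 0.049890. Accumulating E over each segment gives final E = 3.1930.

G0 X0.00 Y0.00 Z17.10
G1 X21.50 Y0.00 E1.0726
G1 X21.50 Y10.50 E1.5965
G1 X0.00 Y10.50 E2.6691
G1 X0.00 Y0.00 E3.1930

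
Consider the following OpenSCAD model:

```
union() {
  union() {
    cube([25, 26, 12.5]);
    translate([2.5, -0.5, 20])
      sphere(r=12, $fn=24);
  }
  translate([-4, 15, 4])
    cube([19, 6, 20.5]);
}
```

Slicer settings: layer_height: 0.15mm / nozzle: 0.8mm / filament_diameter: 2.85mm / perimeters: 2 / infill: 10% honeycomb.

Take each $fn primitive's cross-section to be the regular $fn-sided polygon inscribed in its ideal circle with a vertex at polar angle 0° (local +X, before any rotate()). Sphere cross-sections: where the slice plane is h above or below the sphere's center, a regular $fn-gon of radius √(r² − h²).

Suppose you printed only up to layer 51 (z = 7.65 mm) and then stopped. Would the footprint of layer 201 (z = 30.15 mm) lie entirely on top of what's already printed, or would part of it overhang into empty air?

Compare the two slices. At z = 7.65: the cube (footprint 25×26) is included at this height (area 650.00 mm²); the sphere at (2.5, -0.5) is not intersected at this z (|z−center|=12.350 > r=12); Taking the union: only the 25×26 cube is present, so the union is just that shape — area = 650.00 mm²; the 19×6 cube at (-4, 15) contributes its full rectangle (area 114.00 mm²); Taking the union: the regions partially overlap — summed areas 764.00 mm² minus the doubly-counted overlap 90.00 mm² gives 674.00 mm² — area = 674.00 mm². At z = 30.15: the cube does not reach this height (z outside [0, 12.5]); the sphere at (2.5, -0.5): section is a regular 24-gon, circumradius = √(r²−h²) = √(12²−10.15²) = 6.401 (area = (24/2)·6.401²·sin(360°/24) = 127.27 mm²); Combining (union): only the r=12 sphere at (2.5, -0.5) is present, so the union is just that shape — area = 127.27 mm²; the cube at (-4, 15) is not intersected at this z (z outside [4, 24.5]); Taking the union: only that combined region is present, so the union is just that shape — area = 127.27 mm². Checking containment: at z = 30.15 the cross-section extends beyond the z = 7.65 cross-section by about 84.39 mm².

part overhangs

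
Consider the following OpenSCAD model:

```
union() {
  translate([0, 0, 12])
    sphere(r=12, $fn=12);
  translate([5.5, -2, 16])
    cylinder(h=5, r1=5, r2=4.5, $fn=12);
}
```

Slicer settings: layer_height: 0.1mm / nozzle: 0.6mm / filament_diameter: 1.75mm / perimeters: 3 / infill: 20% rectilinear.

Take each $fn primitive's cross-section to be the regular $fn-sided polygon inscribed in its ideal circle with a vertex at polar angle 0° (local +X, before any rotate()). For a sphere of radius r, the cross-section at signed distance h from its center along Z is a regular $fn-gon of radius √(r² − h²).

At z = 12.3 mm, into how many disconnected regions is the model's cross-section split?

At z = 12.3 mm: the r=12 sphere contributes a regular 12-gon of circumradius √(12²−0.3²) = 11.996; the cone at (5.5, -2) does not reach this height (z outside [16, 21]); Combining (union): only the r=12 sphere is present, so the union is just that shape — 1 connected region. The result has 1 disconnected region.

1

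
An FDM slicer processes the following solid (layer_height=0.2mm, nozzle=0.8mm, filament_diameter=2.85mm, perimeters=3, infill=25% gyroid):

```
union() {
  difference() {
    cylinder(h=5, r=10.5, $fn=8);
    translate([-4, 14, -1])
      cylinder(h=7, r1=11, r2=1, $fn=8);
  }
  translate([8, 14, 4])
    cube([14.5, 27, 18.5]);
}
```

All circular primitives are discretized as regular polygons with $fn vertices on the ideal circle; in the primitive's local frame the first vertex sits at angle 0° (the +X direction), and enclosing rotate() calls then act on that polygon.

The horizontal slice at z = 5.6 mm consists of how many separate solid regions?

1

At z = 5.6 mm: the cylinder is absent (z outside [0, 5]); the cone at (-4, 14): at t=0.943 of its height the radius interpolates to r₁+(r₂−r₁)t = 1.571, giving a regular 8-gon of that circumradius; Subtracting the remaining from the first: the first operand is absent here, so nothing remains; the cube at (8, 14) (footprint 14.5×27) is included at this height; Taking the union: only the 14.5×27 cube at (8, 14) is present, so the union is just that shape — 1 connected region. The result has 1 disconnected region.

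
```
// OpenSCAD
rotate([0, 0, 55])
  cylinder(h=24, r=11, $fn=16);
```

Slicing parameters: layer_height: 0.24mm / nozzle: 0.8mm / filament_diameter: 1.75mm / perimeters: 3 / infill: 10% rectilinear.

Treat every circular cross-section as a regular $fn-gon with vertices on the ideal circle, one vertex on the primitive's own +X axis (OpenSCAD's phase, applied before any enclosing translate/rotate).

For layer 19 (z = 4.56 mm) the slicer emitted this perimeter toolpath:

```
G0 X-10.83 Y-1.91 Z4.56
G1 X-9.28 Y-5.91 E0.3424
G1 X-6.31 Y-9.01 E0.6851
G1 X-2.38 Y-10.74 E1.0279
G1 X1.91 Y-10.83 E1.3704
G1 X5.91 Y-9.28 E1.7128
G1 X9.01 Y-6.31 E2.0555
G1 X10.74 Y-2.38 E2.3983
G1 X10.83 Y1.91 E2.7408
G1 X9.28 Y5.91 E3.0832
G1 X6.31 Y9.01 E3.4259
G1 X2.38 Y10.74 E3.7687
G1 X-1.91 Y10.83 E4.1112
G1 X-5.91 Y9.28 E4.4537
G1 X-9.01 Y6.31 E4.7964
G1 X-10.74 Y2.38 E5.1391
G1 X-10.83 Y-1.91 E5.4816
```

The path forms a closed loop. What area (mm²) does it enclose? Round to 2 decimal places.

Apply the shoelace formula to the sequence of (X, Y) vertices; enclosed area = 370.43 mm².

370.43 mm²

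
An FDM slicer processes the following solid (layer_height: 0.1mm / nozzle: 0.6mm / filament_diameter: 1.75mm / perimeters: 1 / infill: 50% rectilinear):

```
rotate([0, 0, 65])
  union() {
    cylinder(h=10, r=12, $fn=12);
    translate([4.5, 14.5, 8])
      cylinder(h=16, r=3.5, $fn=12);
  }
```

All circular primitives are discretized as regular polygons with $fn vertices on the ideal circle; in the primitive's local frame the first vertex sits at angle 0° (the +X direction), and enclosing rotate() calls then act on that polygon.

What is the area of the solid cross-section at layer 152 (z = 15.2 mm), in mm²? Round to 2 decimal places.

36.75 mm²

At z = 15.2 mm: the cylinder does not reach this height (z outside [0, 10]); the r=3.5 cylinder at (4.5, 14.5) gives a regular 12-gon of circumradius 3.5 (constant along its height) (area = (12/2)·3.500²·sin(360°/12) = 36.75 mm²); Combining (union): only the r=3.5 cylinder at (4.5, 14.5) is present, so the union is just that shape — area = 36.75 mm²; (rotated 65° about Z; rotation is an isometry so areas/perimeters/island counts are preserved). Overall, the cross-section is a single solid region. Net area = 36.75 mm².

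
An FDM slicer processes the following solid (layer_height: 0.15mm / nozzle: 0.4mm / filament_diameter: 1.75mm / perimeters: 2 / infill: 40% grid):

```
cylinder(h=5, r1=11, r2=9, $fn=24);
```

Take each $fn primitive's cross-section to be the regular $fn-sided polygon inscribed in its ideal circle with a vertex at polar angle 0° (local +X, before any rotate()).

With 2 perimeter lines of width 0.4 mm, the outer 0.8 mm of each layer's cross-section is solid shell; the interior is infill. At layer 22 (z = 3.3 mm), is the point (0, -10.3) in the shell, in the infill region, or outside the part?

At z = 3.3 mm: the cone (r1=11→r2=9) has section circumradius 9.680 here — a regular 24-gon. Overall, the cross-section is a single solid region. The nearest boundary edge runs (-2.51, -9.35)→(-0.00, -9.68); distance from the point to it = 0.62 mm. The point is not inside any of the regions above, so it lies outside the cross-section (0.62 mm from the nearest boundary).

outside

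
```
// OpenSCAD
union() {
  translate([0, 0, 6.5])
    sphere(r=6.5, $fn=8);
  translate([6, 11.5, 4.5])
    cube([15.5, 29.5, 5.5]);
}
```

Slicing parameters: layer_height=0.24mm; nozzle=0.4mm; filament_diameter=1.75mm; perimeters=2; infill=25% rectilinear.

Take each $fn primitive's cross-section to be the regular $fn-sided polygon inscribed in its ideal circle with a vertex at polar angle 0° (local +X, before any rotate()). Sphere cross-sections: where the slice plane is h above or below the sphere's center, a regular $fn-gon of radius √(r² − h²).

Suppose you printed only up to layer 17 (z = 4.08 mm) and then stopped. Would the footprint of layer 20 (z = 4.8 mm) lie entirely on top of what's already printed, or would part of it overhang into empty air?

part overhangs

Compare the two slices. At z = 4.08: the r=6.5 sphere contributes a regular 8-gon of circumradius √(6.5²−2.42²) = 6.033 (area = (8/2)·6.033²·sin(360°/8) = 102.94 mm²); the cube at (6, 11.5) does not reach this height (z outside [4.5, 10]); Merging all regions: only the r=6.5 sphere is present, so the union is just that shape — area = 102.94 mm². At z = 4.8: the r=6.5 sphere slices to a regular 8-gon of circumradius 6.274 (√(r²−h²) with h=1.7 from center) (area = (8/2)·6.274²·sin(360°/8) = 111.33 mm²); the cube at (6, 11.5) (footprint 15.5×29.5) is included at this height (area 457.25 mm²); Merging all regions: the 2 present regions are separate (no shared area or edge), so areas and boundary lengths simply add and each stays a separate island — area = 568.58 mm². Checking containment: at z = 4.8 the cross-section extends beyond the z = 4.08 cross-section by about 465.64 mm².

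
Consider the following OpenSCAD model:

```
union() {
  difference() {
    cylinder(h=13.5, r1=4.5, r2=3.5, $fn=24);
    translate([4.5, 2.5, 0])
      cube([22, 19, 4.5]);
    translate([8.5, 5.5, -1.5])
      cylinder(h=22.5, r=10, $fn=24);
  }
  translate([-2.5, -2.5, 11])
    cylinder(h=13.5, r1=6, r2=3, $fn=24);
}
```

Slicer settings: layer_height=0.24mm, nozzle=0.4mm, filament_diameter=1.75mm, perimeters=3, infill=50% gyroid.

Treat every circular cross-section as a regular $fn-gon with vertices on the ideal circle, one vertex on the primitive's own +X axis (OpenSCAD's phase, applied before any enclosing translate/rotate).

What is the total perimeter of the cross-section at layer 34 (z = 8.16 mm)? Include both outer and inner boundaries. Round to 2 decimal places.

At z = 8.16 mm: the cone contributes a regular 24-gon of circumradius 3.896 (interpolated between r1=4.5 and r2=3.5 at t=0.604) (perimeter = 2·24·3.896·sin(180°/24) = 24.41 mm); the cube at (4.5, 2.5) does not reach this height (z outside [0, 4.5]); the r=10 cylinder at (8.5, 5.5) gives a regular 24-gon of circumradius 10 (constant along its height) (perimeter = 2·24·10.000·sin(180°/24) = 62.65 mm); After the difference (first − rest): starting from the cone, the r=10 cylinder at (8.5, 5.5) partially overlaps it — only the 20.24 mm² overlap (of its 310.58 mm²) is removed, clipping the outline — boundary = 21.85 mm; the cone at (-2.5, -2.5) does not reach this height (z outside [11, 24.5]); Combining (union): only the result so far is present, so the union is just that shape — boundary = 21.85 mm. Overall, the cross-section is a single solid region. Total boundary length (outer) = 21.85 mm.

21.85 mm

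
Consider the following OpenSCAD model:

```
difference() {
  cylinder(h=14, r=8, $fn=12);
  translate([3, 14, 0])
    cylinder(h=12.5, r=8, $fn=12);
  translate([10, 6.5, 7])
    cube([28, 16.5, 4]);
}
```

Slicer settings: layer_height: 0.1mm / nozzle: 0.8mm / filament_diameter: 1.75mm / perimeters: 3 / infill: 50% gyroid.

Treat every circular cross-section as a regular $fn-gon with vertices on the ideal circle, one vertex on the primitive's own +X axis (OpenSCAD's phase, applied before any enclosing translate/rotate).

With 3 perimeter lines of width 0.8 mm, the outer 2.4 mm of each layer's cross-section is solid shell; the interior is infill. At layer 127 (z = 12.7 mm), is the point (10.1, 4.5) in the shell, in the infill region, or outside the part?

At z = 12.7 mm: the r=8 cylinder gives a regular 12-gon of circumradius 8 (constant along its height); the cylinder at (3, 14) is absent (z outside [0, 12.5]); the cube at (10, 6.5) does not reach this height (z outside [7, 11]); Subtracting the remaining from the first: none of the subtracted shapes is present at this height, so the r=8 cylinder is unchanged — 1 connected region. Overall, the cross-section is a single solid region. The nearest boundary edge runs (8.00, 0.00)→(6.93, 4.00); distance from the point to it = 3.19 mm. The point is not inside any of the regions above, so it lies outside the cross-section (3.19 mm from the nearest boundary).

outside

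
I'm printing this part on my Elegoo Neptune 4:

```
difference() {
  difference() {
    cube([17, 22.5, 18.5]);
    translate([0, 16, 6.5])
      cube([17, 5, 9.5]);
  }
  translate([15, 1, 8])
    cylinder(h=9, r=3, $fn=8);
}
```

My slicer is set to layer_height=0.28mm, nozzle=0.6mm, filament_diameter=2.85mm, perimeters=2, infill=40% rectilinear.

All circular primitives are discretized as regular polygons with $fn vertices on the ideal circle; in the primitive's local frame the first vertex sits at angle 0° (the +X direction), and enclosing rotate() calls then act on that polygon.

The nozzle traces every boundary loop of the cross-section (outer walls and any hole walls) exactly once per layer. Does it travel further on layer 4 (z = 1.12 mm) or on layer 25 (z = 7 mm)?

layer 25 (z = 7 mm)

Layer 4 (z = 1.12): the cube is present — its section is the full 17×22.5 rectangle (perimeter 79.00 mm); the cube at (0, 16) does not reach this height (z outside [6.5, 16]); After the difference (first − rest): none of the subtracted shapes is present at this height, so the 17×22.5 cube is unchanged — boundary = 79.00 mm; the cylinder at (15, 1) does not reach this height (z outside [8, 17]); Taking the first minus the rest: none of the subtracted shapes is present at this height, so that combined region is unchanged — boundary = 79.00 mm. So its perimeter = 79.00 mm. Layer 25 (z = 7): the cube (footprint 17×22.5) is included at this height (perimeter 79.00 mm); the 17×5 cube at (0, 16) contributes its full rectangle (perimeter 44.00 mm); After the difference (first − rest): starting from the 17×22.5 cube, the 17×5 cube at (0, 16) lies inside it touching the edge (removes its full 85.00 mm²) — boundary = 103.00 mm; the cylinder at (15, 1) is absent (z outside [8, 17]); Taking the first minus the rest: none of the subtracted shapes is present at this height, so the result so far is unchanged — boundary = 103.00 mm. So its perimeter = 103.00 mm. Layer 25 is larger (103.00 vs 79.00 mm).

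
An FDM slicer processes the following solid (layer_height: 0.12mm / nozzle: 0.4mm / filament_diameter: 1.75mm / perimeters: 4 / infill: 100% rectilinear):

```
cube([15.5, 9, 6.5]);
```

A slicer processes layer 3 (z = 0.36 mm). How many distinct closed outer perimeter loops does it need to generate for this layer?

1

At z = 0.36 mm: the cube is present — its section is the full 15.5×9 rectangle. The result has 1 disconnected region.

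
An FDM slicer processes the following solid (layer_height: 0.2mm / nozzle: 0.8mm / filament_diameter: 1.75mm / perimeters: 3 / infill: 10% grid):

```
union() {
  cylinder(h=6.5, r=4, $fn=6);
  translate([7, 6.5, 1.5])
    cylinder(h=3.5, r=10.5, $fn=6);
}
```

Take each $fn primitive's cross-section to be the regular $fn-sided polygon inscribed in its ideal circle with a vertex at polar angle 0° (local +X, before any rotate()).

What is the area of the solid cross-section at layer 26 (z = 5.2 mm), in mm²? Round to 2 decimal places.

At z = 5.2 mm: the cylinder: section is a regular 6-gon, circumradius r=4 (area = (6/2)·4.000²·sin(360°/6) = 41.57 mm²); the cylinder at (7, 6.5) is not intersected at this z (z outside [1.5, 5]); Taking the union: only the r=4 cylinder is present, so the union is just that shape — area = 41.57 mm². Overall, the cross-section is a single solid region. Net area = 41.57 mm².

41.57 mm²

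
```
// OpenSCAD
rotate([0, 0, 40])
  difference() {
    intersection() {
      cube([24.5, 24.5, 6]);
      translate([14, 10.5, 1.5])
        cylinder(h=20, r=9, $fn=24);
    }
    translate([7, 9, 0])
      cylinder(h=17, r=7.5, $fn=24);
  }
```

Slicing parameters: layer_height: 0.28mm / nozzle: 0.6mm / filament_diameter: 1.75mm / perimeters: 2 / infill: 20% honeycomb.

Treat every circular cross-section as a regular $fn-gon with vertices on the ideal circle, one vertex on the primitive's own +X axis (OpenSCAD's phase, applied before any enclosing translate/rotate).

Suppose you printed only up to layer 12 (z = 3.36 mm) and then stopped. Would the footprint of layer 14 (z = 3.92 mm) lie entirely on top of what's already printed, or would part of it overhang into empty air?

entirely on top

Compare the two slices. At z = 3.36: the cube (footprint 24.5×24.5) is included at this height (area 600.25 mm²); the r=9 cylinder at (14, 10.5) contributes a regular 24-gon of circumradius 9 (area = (24/2)·9.000²·sin(360°/24) = 251.57 mm²); After intersecting: the r=9 cylinder at (14, 10.5) lies inside the 24.5×24.5 cube, so the common part is the r=9 cylinder at (14, 10.5) itself — area = 251.57 mm²; the r=7.5 cylinder at (7, 9) contributes a regular 24-gon of circumradius 7.5 (area = (24/2)·7.500²·sin(360°/24) = 174.70 mm²); Taking the first minus the rest: starting from that combined region (251.57 mm²), the r=7.5 cylinder at (7, 9) partially overlaps it — only the 96.72 mm² overlap (of its 174.70 mm²) is removed, clipping the outline — area = 154.85 mm²; (rotated 40° about Z; rotation is an isometry so areas/perimeters/island counts are preserved). At z = 3.92: the 24.5×24.5 cube contributes its full rectangle (area 600.25 mm²); the r=9 cylinder at (14, 10.5) gives a regular 24-gon of circumradius 9 (constant along its height) (area = (24/2)·9.000²·sin(360°/24) = 251.57 mm²); After intersecting: the r=9 cylinder at (14, 10.5) lies inside the 24.5×24.5 cube, so the common part is the r=9 cylinder at (14, 10.5) itself — area = 251.57 mm²; the r=7.5 cylinder at (7, 9) gives a regular 24-gon of circumradius 7.5 (constant along its height) (area = (24/2)·7.500²·sin(360°/24) = 174.70 mm²); Taking the first minus the rest: starting from that combined region (251.57 mm²), the r=7.5 cylinder at (7, 9) partially overlaps it — only the 96.72 mm² overlap (of its 174.70 mm²) is removed, clipping the outline — area = 154.85 mm²; (rotated 40° about Z; rotation is an isometry so areas/perimeters/island counts are preserved). Checking containment: the cross-section at z = 3.92 is a subset of the cross-section at z = 3.36.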